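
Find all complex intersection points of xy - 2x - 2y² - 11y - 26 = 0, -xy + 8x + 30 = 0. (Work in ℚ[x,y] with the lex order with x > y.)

{(-3, -2), (115/6 - 5*sqrt(673)/6, 9/4 - sqrt(673)/4), (115/6 + 5*sqrt(673)/6, 9/4 + sqrt(673)/4)}

Compute a lex Gröbner basis by Buchberger's algorithm.
f_1 = xy - 2x - 2y² - 11y - 26, LT = xy.
f_2 = -xy + 8x + 30, LT = xy.

S(f_1,f_2): lcm = xy. S = 6x - 2y² - 11y + 4.
  leading term x: no divisor's leading term divides it; move 6x to the remainder.
  leading term y²: no divisor's leading term divides it; move -2y² to the remainder.
  leading term y: no divisor's leading term divides it; move -11y to the remainder.
  leading term 1: no divisor's leading term divides it; move 4 to the remainder.
  remainder 6x - 2y² - 11y + 4 ≠ 0; add h_3 = 6x - 2y² - 11y + 4 to the basis.

S(f_1,h_3): lcm = xy. S = -2x + ⅓y³ - ⅙y² - 35/3y - 26.
  leading term x: subtract (-⅓)·h_3 from -2x + ⅓y³ - ⅙y² - 35/3y - 26 → ⅓y³ - ⅚y² - 46/3y - 74/3
  leading term y³: no divisor's leading term divides it; move ⅓y³ to the remainder.
  leading term y²: no divisor's leading term divides it; move -⅚y² to the remainder.
  leading term y: no divisor's leading term divides it; move -46/3y to the remainder.
  leading term 1: no divisor's leading term divides it; move -74/3 to the remainder.
  remainder ⅓y³ - ⅚y² - 46/3y - 74/3 ≠ 0; add h_4 = ⅓y³ - ⅚y² - 46/3y - 74/3 to the basis.

The other S-polynomials (S(f_2,h_3), S(f_1,h_4), S(f_2,h_4), S(h_3,h_4)) all reduce to 0 modulo the current basis, so we have a Gröbner basis.
Inter-reduce: drop elements whose leading term is divisible by another's, tail-reduce, and make monic.
Reduced Gröbner basis: {x - ⅓y² - 11/6y + ⅔, y³ - 5/2y² - 46y - 74}.

Since the basis is lex-ordered, y³ - 5/2y² - 46y - 74 is univariate in y. Its roots are {-2, 9/4 - sqrt(673)/4, 9/4 + sqrt(673)/4}. Back-substituting each root into the other basis elements fixes the other coordinates.
  y = -2: the earlier basis element becomes x + 3 = 0, giving x = -3 — point (-3, -2).
  y = 9/4 - sqrt(673)/4: the earlier basis element becomes x - 115/6 + 5*sqrt(673)/6 = 0, giving x = 115/6 - 5*sqrt(673)/6 — point (115/6 - 5*sqrt(673)/6, 9/4 - sqrt(673)/4).
  y = 9/4 + sqrt(673)/4: the earlier basis element becomes x - 5*sqrt(673)/6 - 115/6 = 0, giving x = 115/6 + 5*sqrt(673)/6 — point (115/6 + 5*sqrt(673)/6, 9/4 + sqrt(673)/4).
Each listed point satisfies every original equation (direct substitution).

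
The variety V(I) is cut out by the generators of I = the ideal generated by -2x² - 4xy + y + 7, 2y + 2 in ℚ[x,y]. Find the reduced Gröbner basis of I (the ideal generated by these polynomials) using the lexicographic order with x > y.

G = {x² - 2x - 3, y + 1}

f_1 = -2x² - 4xy + y + 7, LT = x².
f_2 = 2y + 2, LT = y.

The S-polynomials (S(f_1,f_2)) all reduce to 0 modulo the current basis, so we have a Gröbner basis.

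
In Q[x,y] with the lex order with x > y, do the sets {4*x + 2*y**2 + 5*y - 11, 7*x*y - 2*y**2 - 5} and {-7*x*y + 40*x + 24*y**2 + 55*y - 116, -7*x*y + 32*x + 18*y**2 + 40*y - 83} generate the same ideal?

No, the ideals differ.

Two ideals are equal iff their reduced Gröbner bases coincide (the reduced basis is unique for a fixed ordering).
Buchberger on the first generating set:
f_1 = 4*x + 2*y**2 + 5*y - 11, LT = x.
f_2 = 7*x*y - 2*y**2 - 5, LT = x*y.

S(f_1,f_2): lcm = x*y. S = 1/2*y**3 + 43/28*y**2 - 11/4*y + 5/7.
  leading term y**3: no divisor's leading term divides it; move 1/2*y**3 to the remainder.
  leading term y**2: no divisor's leading term divides it; move 43/28*y**2 to the remainder.
  leading term y: no divisor's leading term divides it; move -11/4*y to the remainder.
  leading term 1: no divisor's leading term divides it; move 5/7 to the remainder.
  remainder 1/2*y**3 + 43/28*y**2 - 11/4*y + 5/7 ≠ 0; add g_3 = 1/2*y**3 + 43/28*y**2 - 11/4*y + 5/7 to the basis.

The other S-polynomials (S(f_1,g_3), S(f_2,g_3)) all reduce to 0 modulo the current basis, so we have a Gröbner basis.
Inter-reduce: drop elements whose leading term is divisible by another's, tail-reduce, and make monic.
Reduced Gröbner basis: {x + 1/2*y**2 + 5/4*y - 11/4, y**3 + 43/14*y**2 - 11/2*y + 10/7}.

Buchberger on the second generating set:
h_1 = -7*x*y + 40*x + 24*y**2 + 55*y - 116, LT = x*y.
h_2 = -7*x*y + 32*x + 18*y**2 + 40*y - 83, LT = x*y.

S(h_1,h_2): lcm = x*y. S = -8/7*x - 6/7*y**2 - 15/7*y + 33/7.
  leading term x: no divisor's leading term divides it; move -8/7*x to the remainder.
  leading term y**2: no divisor's leading term divides it; move -6/7*y**2 to the remainder.
  leading term y: no divisor's leading term divides it; move -15/7*y to the remainder.
  leading term 1: no divisor's leading term divides it; move 33/7 to the remainder.
  remainder -8/7*x - 6/7*y**2 - 15/7*y + 33/7 ≠ 0; add k_3 = -8/7*x - 6/7*y**2 - 15/7*y + 33/7 to the basis.

S(h_1,k_3): lcm = x*y. S = -40/7*x - 3/4*y**3 - 297/56*y**2 - 209/56*y + 116/7.
  leading term x: subtract (5)·k_3 from -40/7*x - 3/4*y**3 - 297/56*y**2 - 209/56*y + 116/7 → -3/4*y**3 - 57/56*y**2 + 391/56*y - 7
  leading term y**3: no divisor's leading term divides it; move -3/4*y**3 to the remainder.
  leading term y**2: no divisor's leading term divides it; move -57/56*y**2 to the remainder.
  leading term y: no divisor's leading term divides it; move 391/56*y to the remainder.
  leading term 1: no divisor's leading term divides it; move -7 to the remainder.
  remainder -3/4*y**3 - 57/56*y**2 + 391/56*y - 7 ≠ 0; add k_4 = -3/4*y**3 - 57/56*y**2 + 391/56*y - 7 to the basis.

The other S-polynomials (S(h_2,k_3), S(h_1,k_4), S(h_2,k_4), S(k_3,k_4)) all reduce to 0 modulo the current basis, so we have a Gröbner basis.
Inter-reduce: drop elements whose leading term is divisible by another's, tail-reduce, and make monic.
Reduced Gröbner basis: {x + 3/4*y**2 + 15/8*y - 33/8, y**3 + 19/14*y**2 - 391/42*y + 28/3}.

The bases are distinct; the ideals are different.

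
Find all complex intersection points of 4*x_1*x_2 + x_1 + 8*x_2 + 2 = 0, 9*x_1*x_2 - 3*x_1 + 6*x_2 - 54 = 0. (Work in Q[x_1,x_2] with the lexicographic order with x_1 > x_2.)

Compute a lex Gröbner basis by Buchberger's algorithm.
f_1 = 4*x_1*x_2 + x_1 + 8*x_2 + 2, LT = x_1*x_2.
f_2 = 9*x_1*x_2 - 3*x_1 + 6*x_2 - 54, LT = x_1*x_2.

S(f_1,f_2): lcm = x_1*x_2. S = 7/12*x_1 + 4/3*x_2 + 13/2.
  leading term x_1: no divisor's leading term divides it; move 7/12*x_1 to the remainder.
  leading term x_2: no divisor's leading term divides it; move 4/3*x_2 to the remainder.
  leading term 1: no divisor's leading term divides it; move 13/2 to the remainder.
  remainder 7/12*x_1 + 4/3*x_2 + 13/2 ≠ 0; add h_3 = 7/12*x_1 + 4/3*x_2 + 13/2 to the basis.

S(f_1,h_3): lcm = x_1*x_2. S = 1/4*x_1 - 16/7*x_2**2 - 64/7*x_2 + 1/2.
  leading term x_1: subtract (3/7)·h_3 from 1/4*x_1 - 16/7*x_2**2 - 64/7*x_2 + 1/2 → -16/7*x_2**2 - 68/7*x_2 - 16/7
  leading term x_2**2: no divisor's leading term divides it; move -16/7*x_2**2 to the remainder.
  leading term x_2: no divisor's leading term divides it; move -68/7*x_2 to the remainder.
  leading term 1: no divisor's leading term divides it; move -16/7 to the remainder.
  remainder -16/7*x_2**2 - 68/7*x_2 - 16/7 ≠ 0; add h_4 = -16/7*x_2**2 - 68/7*x_2 - 16/7 to the basis.

The other S-polynomials (S(f_2,h_3), S(f_1,h_4), S(f_2,h_4), S(h_3,h_4)) all reduce to 0 modulo the current basis, so we have a Gröbner basis.
Inter-reduce: drop elements whose leading term is divisible by another's, tail-reduce, and make monic.
Reduced Gröbner basis: {x_1 + 16/7*x_2 + 78/7, x_2**2 + 17/4*x_2 + 1}.

Elimination: the polynomial x_2**2 + 17/4*x_2 + 1 lies in the elimination ideal for x_2, so x_2 ∈ {-4, -1/4}. For each such x_2, the remaining basis elements (now univariate) give the rest of the solution.
  x_2 = -4: the earlier basis element becomes x_1 + 2 = 0, giving x_1 = -2 — point (-2, -4).
  x_2 = -1/4: the earlier basis element becomes x_1 + 74/7 = 0, giving x_1 = -74/7 — point (-74/7, -1/4).

{(-2, -4), (-74/7, -1/4)}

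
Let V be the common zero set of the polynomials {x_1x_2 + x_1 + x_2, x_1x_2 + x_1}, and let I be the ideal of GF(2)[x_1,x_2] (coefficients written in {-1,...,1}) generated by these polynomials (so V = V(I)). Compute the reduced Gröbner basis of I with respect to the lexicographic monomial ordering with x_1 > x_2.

f_1 = x_1x_2 + x_1 + x_2, LT = x_1x_2.
f_2 = x_1x_2 + x_1, LT = x_1x_2.

S(f_1,f_2): lcm = x_1x_2. S = x_2.
  reduce S modulo (f_1, f_2):
  remainder x_2 ≠ 0; add g_3 = x_2 to the basis.

S(f_1,g_3): lcm = x_1x_2. S = x_1 + x_2.
  reduce S modulo (f_1, f_2, g_3):
  remainder x_1 ≠ 0; add g_4 = x_1 to the basis.

The other S-polynomials (S(f_2,g_3), S(f_1,g_4), S(f_2,g_4), S(g_3,g_4)) all reduce to 0 modulo the current basis, so we have a Gröbner basis.
Inter-reduce: drop elements whose leading term is divisible by another's, tail-reduce, and make monic.

G = {x_1, x_2}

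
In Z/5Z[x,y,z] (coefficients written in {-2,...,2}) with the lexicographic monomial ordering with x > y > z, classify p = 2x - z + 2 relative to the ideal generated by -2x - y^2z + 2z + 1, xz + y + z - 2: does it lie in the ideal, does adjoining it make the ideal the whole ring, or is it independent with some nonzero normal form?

First compute the reduced Gröbner basis of I by Buchberger's algorithm.
f_1 = -2x - y^2z + 2z + 1, LT = x.
f_2 = xz + y + z - 2, LT = xz.

S(f_1,f_2): lcm = xz. S = -2y^2z^2 - y - z^2 + z + 2.
  leading term y^2z^2: no divisor's leading term divides it; move -2y^2z^2 to the remainder.
  leading term y: no divisor's leading term divides it; move -y to the remainder.
  leading term z^2: no divisor's leading term divides it; move -z^2 to the remainder.
  leading term z: no divisor's leading term divides it; move z to the remainder.
  leading term 1: no divisor's leading term divides it; move 2 to the remainder.
  remainder -2y^2z^2 - y - z^2 + z + 2 ≠ 0; add h_3 = -2y^2z^2 - y - z^2 + z + 2 to the basis.

The other S-polynomials (S(f_1,h_3), S(f_2,h_3)) all reduce to 0 modulo the current basis, so we have a Gröbner basis.
Inter-reduce: drop elements whose leading term is divisible by another's, tail-reduce, and make monic.
Reduced Gröbner basis: {x - 2y^2z - z + 2, y^2z^2 - 2y - 2z^2 + 2z - 1}.
Label its elements g_1 = x - 2y^2z - z + 2, g_2 = y^2z^2 - 2y - 2z^2 + 2z - 1.

Reduce p = 2x - z + 2 modulo G:
  leading term x: subtract (2)·g_1 from 2x - z + 2 → -y^2z + z - 2
  leading term y^2z: no divisor's leading term divides it; move -y^2z to the remainder.
  leading term z: no divisor's leading term divides it; move z to the remainder.
  leading term 1: no divisor's leading term divides it; move -2 to the remainder.
  normal form = -y^2z + z - 2.
The normal form is nonzero, so p ∉ I. Since p minus its normal form lies in I, I + (p) = I + (r) where r = -y^2z + z - 2; decide whether this ideal is the whole ring.
Run Buchberger on G together with r (pairs among the g_i already reduce to 0 since G is a Gröbner basis):
g_1 = x - 2y^2z - z + 2, LT = x.
g_2 = y^2z^2 - 2y - 2z^2 + 2z - 1, LT = y^2z^2.
r = -y^2z + z - 2, LT = y^2z.

S(g_2,r): lcm = y^2z^2. S = -2y - z^2 - 1.
  leading term y: no divisor's leading term divides it; move -2y to the remainder.
  leading term z^2: no divisor's leading term divides it; move -z^2 to the remainder.
  leading term 1: no divisor's leading term divides it; move -1 to the remainder.
  remainder -2y - z^2 - 1 ≠ 0; add m_4 = -2y - z^2 - 1 to the basis.

S(g_2,m_4): lcm = y^2z^2. S = 2yz^4 + 2yz^2 - 2y - 2z^2 + 2z - 1.
  leading term yz^4: subtract (-z^4)·m_4 from 2yz^4 + 2yz^2 - 2y - 2z^2 + 2z - 1 → 2yz^2 - 2y - z^6 - z^4 - 2z^2 + 2z - 1
  leading term yz^2: subtract (-z^2)·m_4 from 2yz^2 - 2y - z^6 - z^4 - 2z^2 + 2z - 1 → -2y - z^6 - 2z^4 + 2z^2 + 2z - 1
  leading term y: subtract (1)·m_4 from -2y - z^6 - 2z^4 + 2z^2 + 2z - 1 → -z^6 - 2z^4 - 2z^2 + 2z
  leading term z^6: no divisor's leading term divides it; move -z^6 to the remainder.
  leading term z^4: no divisor's leading term divides it; move -2z^4 to the remainder.
  leading term z^2: no divisor's leading term divides it; move -2z^2 to the remainder.
  leading term z: no divisor's leading term divides it; move 2z to the remainder.
  remainder -z^6 - 2z^4 - 2z^2 + 2z ≠ 0; add m_5 = -z^6 - 2z^4 - 2z^2 + 2z to the basis.

S(r,m_4): lcm = y^2z. S = 2yz^3 + 2yz - z + 2.
  leading term yz^3: subtract (-z^3)·m_4 from 2yz^3 + 2yz - z + 2 → 2yz - z^5 - z^3 - z + 2
  leading term yz: subtract (-z)·m_4 from 2yz - z^5 - z^3 - z + 2 → -z^5 - 2z^3 - 2z + 2
  leading term z^5: no divisor's leading term divides it; move -z^5 to the remainder.
  leading term z^3: no divisor's leading term divides it; move -2z^3 to the remainder.
  leading term z: no divisor's leading term divides it; move -2z to the remainder.
  leading term 1: no divisor's leading term divides it; move 2 to the remainder.
  remainder -z^5 - 2z^3 - 2z + 2 ≠ 0; add m_6 = -z^5 - 2z^3 - 2z + 2 to the basis.

The other S-polynomials (S(g_1,g_2), S(g_1,r), S(g_1,m_4), S(g_1,m_5), S(g_2,m_5), S(r,m_5), S(m_4,m_5), S(g_1,m_6), S(g_2,m_6), S(r,m_6), S(m_4,m_6), S(m_5,m_6)) all reduce to 0 modulo the current basis, so we have a Gröbner basis.
Inter-reduce: drop elements whose leading term is divisible by another's, tail-reduce, and make monic.
Reduced Gröbner basis: {x + 2z + 1, y - 2z^2 - 2, z^5 + 2z^3 + 2z - 2}.
The reduced Gröbner basis of I + (p) is {x + 2z + 1, y - 2z^2 - 2, z^5 + 2z^3 + 2z - 2} ≠ {1}, a proper ideal, so the enlarged system stays consistent: p is independent of I, with normal form -y^2z + z - 2.

The remainder on division by a Gröbner basis is unique — it is the normal form.

2x - z + 2 is independent of I; its normal form modulo I is -y^2z + z - 2.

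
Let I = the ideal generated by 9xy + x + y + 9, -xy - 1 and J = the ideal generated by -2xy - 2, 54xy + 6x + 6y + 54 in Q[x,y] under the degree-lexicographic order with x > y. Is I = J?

Yes, the ideals are equal.

Two ideals are equal iff their reduced Gröbner bases coincide (the reduced basis is unique for a fixed ordering).
Buchberger on the first generating set:
f_1 = 9xy + x + y + 9, LT = xy.
f_2 = -xy - 1, LT = xy.

S(f_1,f_2): lcm = xy. S = \tfrac{1}{9}x + \tfrac{1}{9}y.
  leading term x: no divisor's leading term divides it; move \tfrac{1}{9}x to the remainder.
  leading term y: no divisor's leading term divides it; move \tfrac{1}{9}y to the remainder.
  remainder \tfrac{1}{9}x + \tfrac{1}{9}y ≠ 0; add g_3 = \tfrac{1}{9}x + \tfrac{1}{9}y to the basis.

S(f_1,g_3): lcm = xy. S = -y^{2} + \tfrac{1}{9}x + \tfrac{1}{9}y + 1.
  leading term y^{2}: no divisor's leading term divides it; move -y^{2} to the remainder.
  leading term x: subtract (1)·g_3 from \tfrac{1}{9}x + \tfrac{1}{9}y + 1 → 1
  leading term 1: no divisor's leading term divides it; move 1 to the remainder.
  remainder -y^{2} + 1 ≠ 0; add g_4 = -y^{2} + 1 to the basis.

The other S-polynomials (S(f_2,g_3), S(f_1,g_4), S(f_2,g_4), S(g_3,g_4)) all reduce to 0 modulo the current basis, so we have a Gröbner basis.
Inter-reduce: drop elements whose leading term is divisible by another's, tail-reduce, and make monic.
Reduced Gröbner basis: {y^{2} - 1, x + y}.

Buchberger on the second generating set:
h_1 = -2xy - 2, LT = xy.
h_2 = 54xy + 6x + 6y + 54, LT = xy.

S(h_1,h_2): lcm = xy. S = -\tfrac{1}{9}x - \tfrac{1}{9}y.
  leading term x: no divisor's leading term divides it; move -\tfrac{1}{9}x to the remainder.
  leading term y: no divisor's leading term divides it; move -\tfrac{1}{9}y to the remainder.
  remainder -\tfrac{1}{9}x - \tfrac{1}{9}y ≠ 0; add k_3 = -\tfrac{1}{9}x - \tfrac{1}{9}y to the basis.

S(h_1,k_3): lcm = xy. S = -y^{2} + 1.
  leading term y^{2}: no divisor's leading term divides it; move -y^{2} to the remainder.
  leading term 1: no divisor's leading term divides it; move 1 to the remainder.
  remainder -y^{2} + 1 ≠ 0; add k_4 = -y^{2} + 1 to the basis.

The other S-polynomials (S(h_2,k_3), S(h_1,k_4), S(h_2,k_4), S(k_3,k_4)) all reduce to 0 modulo the current basis, so we have a Gröbner basis.
Inter-reduce: drop elements whose leading term is divisible by another's, tail-reduce, and make monic.
Reduced Gröbner basis: {y^{2} - 1, x + y}.

The two bases agree; hence the ideals are identical.
The choice of monomial ordering does not affect the verdict — as long as both bases are computed under the same ordering, their equality decides ideal equality.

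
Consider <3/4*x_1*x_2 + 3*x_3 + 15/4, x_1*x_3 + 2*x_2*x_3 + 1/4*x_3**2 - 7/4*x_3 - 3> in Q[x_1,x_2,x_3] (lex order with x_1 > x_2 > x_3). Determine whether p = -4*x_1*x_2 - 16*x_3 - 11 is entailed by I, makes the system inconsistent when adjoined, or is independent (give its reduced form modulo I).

First compute the reduced Gröbner basis of I by Buchberger's algorithm.
f_1 = 3/4*x_1*x_2 + 3*x_3 + 15/4, LT = x_1*x_2.
f_2 = x_1*x_3 + 2*x_2*x_3 + 1/4*x_3**2 - 7/4*x_3 - 3, LT = x_1*x_3.

S(f_1,f_2): lcm = x_1*x_2*x_3. S = -2*x_2**2*x_3 - 1/4*x_2*x_3**2 + 7/4*x_2*x_3 + 3*x_2 + 4*x_3**2 + 5*x_3.
  reduce S modulo (f_1, f_2):
  remainder -2*x_2**2*x_3 - 1/4*x_2*x_3**2 + 7/4*x_2*x_3 + 3*x_2 + 4*x_3**2 + 5*x_3 ≠ 0; add h_3 = -2*x_2**2*x_3 - 1/4*x_2*x_3**2 + 7/4*x_2*x_3 + 3*x_2 + 4*x_3**2 + 5*x_3 to the basis.

The other S-polynomials (S(f_1,h_3), S(f_2,h_3)) all reduce to 0 modulo the current basis, so we have a Gröbner basis.
Inter-reduce: drop elements whose leading term is divisible by another's, tail-reduce, and make monic.
Reduced Gröbner basis: {x_1*x_2 + 4*x_3 + 5, x_1*x_3 + 2*x_2*x_3 + 1/4*x_3**2 - 7/4*x_3 - 3, x_2**2*x_3 + 1/8*x_2*x_3**2 - 7/8*x_2*x_3 - 3/2*x_2 - 2*x_3**2 - 5/2*x_3}.
Label its elements g_1 = x_1*x_2 + 4*x_3 + 5, g_2 = x_1*x_3 + 2*x_2*x_3 + 1/4*x_3**2 - 7/4*x_3 - 3, g_3 = x_2**2*x_3 + 1/8*x_2*x_3**2 - 7/8*x_2*x_3 - 3/2*x_2 - 2*x_3**2 - 5/2*x_3.

Reduce p = -4*x_1*x_2 - 16*x_3 - 11 modulo G:
  leading term x_1*x_2: subtract (-4)·g_1 from -4*x_1*x_2 - 16*x_3 - 11 → 9
  leading term 1: no divisor's leading term divides it; move 9 to the remainder.
  normal form = 9.
The normal form is nonzero, so p ∉ I. Since p minus its normal form lies in I, I + (p) = I + (r) where r = 9; decide whether this ideal is the whole ring.
Here r = 9 is a nonzero constant, hence a unit: 1 ∈ I + (p), the Gröbner basis of I + (p) is {1}, and the enlarged system has no common solution — adjoining p is inconsistent.

Adjoining -4*x_1*x_2 - 16*x_3 - 11 makes the ideal the whole ring: the system is inconsistent.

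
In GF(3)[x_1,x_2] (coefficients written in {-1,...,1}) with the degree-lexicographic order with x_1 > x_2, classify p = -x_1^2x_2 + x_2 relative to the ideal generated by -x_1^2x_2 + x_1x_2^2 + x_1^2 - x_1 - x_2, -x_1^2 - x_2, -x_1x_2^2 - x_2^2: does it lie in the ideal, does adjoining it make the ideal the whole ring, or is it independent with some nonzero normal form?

First compute the reduced Gröbner basis of I by Buchberger's algorithm.
f_1 = -x_1^2x_2 + x_1x_2^2 + x_1^2 - x_1 - x_2, LT = x_1^2x_2.
f_2 = -x_1^2 - x_2, LT = x_1^2.
f_3 = -x_1x_2^2 - x_2^2, LT = x_1x_2^2.

S(f_1,f_2): lcm = x_1^2x_2. S = -x_1x_2^2 - x_1^2 - x_2^2 + x_1 + x_2.
  leading term x_1x_2^2: subtract (1)·f_3 from -x_1x_2^2 - x_1^2 - x_2^2 + x_1 + x_2 → -x_1^2 + x_1 + x_2
  leading term x_1^2: subtract (1)·f_2 from -x_1^2 + x_1 + x_2 → x_1 - x_2
  leading term x_1: no divisor's leading term divides it; move x_1 to the remainder.
  leading term x_2: no divisor's leading term divides it; move -x_2 to the remainder.
  remainder x_1 - x_2 ≠ 0; add h_4 = x_1 - x_2 to the basis.

S(f_1,f_3): lcm = x_1^2x_2^2. S = -x_1x_2^3 - x_1^2x_2 - x_1x_2^2 + x_1x_2 + x_2^2.
  leading term x_1x_2^3: subtract (x_2)·f_3 from -x_1x_2^3 - x_1^2x_2 - x_1x_2^2 + x_1x_2 + x_2^2 → -x_1^2x_2 - x_1x_2^2 + x_2^3 + x_1x_2 + x_2^2
  leading term x_1^2x_2: subtract (1)·f_1 from -x_1^2x_2 - x_1x_2^2 + x_2^3 + x_1x_2 + x_2^2 → x_1x_2^2 + x_2^3 - x_1^2 + x_1x_2 + x_2^2 + x_1 + x_2
  leading term x_1x_2^2: subtract (-1)·f_3 from x_1x_2^2 + x_2^3 - x_1^2 + x_1x_2 + x_2^2 + x_1 + x_2 → x_2^3 - x_1^2 + x_1x_2 + x_1 + x_2
  leading term x_2^3: no divisor's leading term divides it; move x_2^3 to the remainder.
  leading term x_1^2: subtract (1)·f_2 from -x_1^2 + x_1x_2 + x_1 + x_2 → x_1x_2 + x_1 - x_2
  leading term x_1x_2: subtract (x_2)·h_4 from x_1x_2 + x_1 - x_2 → x_2^2 + x_1 - x_2
  leading term x_2^2: no divisor's leading term divides it; move x_2^2 to the remainder.
  leading term x_1: subtract (1)·h_4 from x_1 - x_2 → 0
  remainder x_2^3 + x_2^2 ≠ 0; add h_5 = x_2^3 + x_2^2 to the basis.

S(f_2,h_4): lcm = x_1^2. S = x_1x_2 + x_2.
  leading term x_1x_2: subtract (x_2)·h_4 from x_1x_2 + x_2 → x_2^2 + x_2
  leading term x_2^2: no divisor's leading term divides it; move x_2^2 to the remainder.
  leading term x_2: no divisor's leading term divides it; move x_2 to the remainder.
  remainder x_2^2 + x_2 ≠ 0; add h_6 = x_2^2 + x_2 to the basis.

The other S-polynomials (S(f_2,f_3), S(f_1,h_4), S(f_3,h_4), S(f_1,h_5), S(f_2,h_5), S(f_3,h_5), S(h_4,h_5), S(f_1,h_6), S(f_2,h_6), S(f_3,h_6), S(h_4,h_6), S(h_5,h_6)) all reduce to 0 modulo the current basis, so we have a Gröbner basis.
Inter-reduce: drop elements whose leading term is divisible by another's, tail-reduce, and make monic.
Reduced Gröbner basis: {x_2^2 + x_2, x_1 - x_2}.
Label its elements g_1 = x_2^2 + x_2, g_2 = x_1 - x_2.

Reduce p = -x_1^2x_2 + x_2 modulo G:
  leading term x_1^2x_2: subtract (-x_1x_2)·g_2 from -x_1^2x_2 + x_2 → -x_1x_2^2 + x_2
  leading term x_1x_2^2: subtract (-x_1)·g_1 from -x_1x_2^2 + x_2 → x_1x_2 + x_2
  leading term x_1x_2: subtract (x_2)·g_2 from x_1x_2 + x_2 → x_2^2 + x_2
  leading term x_2^2: subtract (1)·g_1 from x_2^2 + x_2 → 0
  normal form = 0.
Since the normal form is 0, p ∈ I.

The remainder on division by a Gröbner basis is unique — it is the normal form.

-x_1^2x_2 + x_2 lies in I (it reduces to 0).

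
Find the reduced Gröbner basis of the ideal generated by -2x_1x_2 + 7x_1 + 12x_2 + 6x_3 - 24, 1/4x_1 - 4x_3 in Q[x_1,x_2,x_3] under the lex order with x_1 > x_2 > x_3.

G = {x_1 - 16x_3, x_2x_3 - 3/8x_2 - 59/16x_3 + 3/4}

f_1 = -2x_1x_2 + 7x_1 + 12x_2 + 6x_3 - 24, LT = x_1x_2.
f_2 = 1/4x_1 - 4x_3, LT = x_1.

S(f_1,f_2): lcm = x_1x_2. S = -7/2x_1 + 16x_2x_3 - 6x_2 - 3x_3 + 12.
  leading term x_1: subtract (-14)·f_2 from -7/2x_1 + 16x_2x_3 - 6x_2 - 3x_3 + 12 → 16x_2x_3 - 6x_2 - 59x_3 + 12
  leading term x_2x_3: no divisor's leading term divides it; move 16x_2x_3 to the remainder.
  leading term x_2: no divisor's leading term divides it; move -6x_2 to the remainder.
  leading term x_3: no divisor's leading term divides it; move -59x_3 to the remainder.
  leading term 1: no divisor's leading term divides it; move 12 to the remainder.
  remainder 16x_2x_3 - 6x_2 - 59x_3 + 12 ≠ 0; add g_3 = 16x_2x_3 - 6x_2 - 59x_3 + 12 to the basis.

S(f_1,g_3): lcm = x_1x_2x_3. S = 3/8x_1x_2 + 3/16x_1x_3 - 3/4x_1 - 6x_2x_3 - 3x_3^2 + 12x_3.
  leading term x_1x_2: subtract (-3/16)·f_1 from 3/8x_1x_2 + 3/16x_1x_3 - 3/4x_1 - 6x_2x_3 - 3x_3^2 + 12x_3 → 3/16x_1x_3 + 9/16x_1 - 6x_2x_3 + 9/4x_2 - 3x_3^2 + 105/8x_3 - 9/2
  leading term x_1x_3: subtract (3/4x_3)·f_2 from 3/16x_1x_3 + 9/16x_1 - 6x_2x_3 + 9/4x_2 - 3x_3^2 + 105/8x_3 - 9/2 → 9/16x_1 - 6x_2x_3 + 9/4x_2 + 105/8x_3 - 9/2
  leading term x_1: subtract (9/4)·f_2 from 9/16x_1 - 6x_2x_3 + 9/4x_2 + 105/8x_3 - 9/2 → -6x_2x_3 + 9/4x_2 + 177/8x_3 - 9/2
  leading term x_2x_3: subtract (-3/8)·g_3 from -6x_2x_3 + 9/4x_2 + 177/8x_3 - 9/2 → 0
  remainder 0.

S(f_2,g_3): leading monomials are coprime, so the S-polynomial reduces to 0 (Buchberger's first criterion).
Every S-polynomial of the final basis reduces to 0, so we have a Gröbner basis.
Inter-reduce: drop elements whose leading term is divisible by another's, tail-reduce, and make monic.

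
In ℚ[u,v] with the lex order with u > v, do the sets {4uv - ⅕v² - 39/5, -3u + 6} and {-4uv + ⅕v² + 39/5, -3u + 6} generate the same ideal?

Yes, the ideals are equal.

Since reduced Gröbner bases are canonical representatives of ideals under a given ordering, it suffices to compute and compare them.
Buchberger on the first generating set:
f_1 = 4uv - ⅕v² - 39/5, LT = uv.
f_2 = -3u + 6, LT = u.

S(f_1,f_2): lcm = uv. S = -1/20v² + 2v - 39/20.
  leading term v²: no divisor's leading term divides it; move -1/20v² to the remainder.
  leading term v: no divisor's leading term divides it; move 2v to the remainder.
  leading term 1: no divisor's leading term divides it; move -39/20 to the remainder.
  remainder -1/20v² + 2v - 39/20 ≠ 0; add g_3 = -1/20v² + 2v - 39/20 to the basis.

S(f_1,g_3): lcm = uv². S = 40uv - 39u - 1/20v³ - 39/20v.
  leading term uv: subtract (10)·f_1 from 40uv - 39u - 1/20v³ - 39/20v → -39u - 1/20v³ + 2v² - 39/20v + 78
  leading term u: subtract (13)·f_2 from -39u - 1/20v³ + 2v² - 39/20v + 78 → -1/20v³ + 2v² - 39/20v
  leading term v³: subtract (v)·g_3 from -1/20v³ + 2v² - 39/20v → 0
  remainder 0.

S(f_2,g_3): leading monomials are coprime, so the S-polynomial reduces to 0 (Buchberger's first criterion).
Every S-polynomial of the final basis reduces to 0, so we have a Gröbner basis.
Inter-reduce: drop elements whose leading term is divisible by another's, tail-reduce, and make monic.
Reduced Gröbner basis: {u - 2, v² - 40v + 39}.

Buchberger on the second generating set:
h_1 = -4uv + ⅕v² + 39/5, LT = uv.
h_2 = -3u + 6, LT = u.

S(h_1,h_2): lcm = uv. S = -1/20v² + 2v - 39/20.
  leading term v²: no divisor's leading term divides it; move -1/20v² to the remainder.
  leading term v: no divisor's leading term divides it; move 2v to the remainder.
  leading term 1: no divisor's leading term divides it; move -39/20 to the remainder.
  remainder -1/20v² + 2v - 39/20 ≠ 0; add k_3 = -1/20v² + 2v - 39/20 to the basis.

S(h_1,k_3): lcm = uv². S = 40uv - 39u - 1/20v³ - 39/20v.
  leading term uv: subtract (-10)·h_1 from 40uv - 39u - 1/20v³ - 39/20v → -39u - 1/20v³ + 2v² - 39/20v + 78
  leading term u: subtract (13)·h_2 from -39u - 1/20v³ + 2v² - 39/20v + 78 → -1/20v³ + 2v² - 39/20v
  leading term v³: subtract (v)·k_3 from -1/20v³ + 2v² - 39/20v → 0
  remainder 0.

S(h_2,k_3): leading monomials are coprime, so the S-polynomial reduces to 0 (Buchberger's first criterion).
Every S-polynomial of the final basis reduces to 0, so we have a Gröbner basis.
Inter-reduce: drop elements whose leading term is divisible by another's, tail-reduce, and make monic.
Reduced Gröbner basis: {u - 2, v² - 40v + 39}.

These coincide, so the ideals are equal.
The same test decides containment: I ⊆ J iff every generator of I reduces to 0 modulo a Gröbner basis of J.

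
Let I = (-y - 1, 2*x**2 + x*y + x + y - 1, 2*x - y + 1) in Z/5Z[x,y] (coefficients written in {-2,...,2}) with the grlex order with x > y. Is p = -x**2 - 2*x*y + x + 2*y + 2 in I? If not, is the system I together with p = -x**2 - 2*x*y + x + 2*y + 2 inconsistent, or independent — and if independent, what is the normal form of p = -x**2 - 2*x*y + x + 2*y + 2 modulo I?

First compute the reduced Gröbner basis of I by Buchberger's algorithm.
f_1 = -y - 1, LT = y.
f_2 = 2*x**2 + x*y + x + y - 1, LT = x**2.
f_3 = 2*x - y + 1, LT = x.

The S-polynomials (S(f_1,f_2), S(f_1,f_3), S(f_2,f_3)) all reduce to 0 modulo the current basis, so we have a Gröbner basis.
Inter-reduce: drop elements whose leading term is divisible by another's, tail-reduce, and make monic.
Reduced Gröbner basis: {x + 1, y + 1}.
Label its elements g_1 = x + 1, g_2 = y + 1.

Reduce p = -x**2 - 2*x*y + x + 2*y + 2 modulo G:
  leading term x**2: subtract (-x)·g_1 from -x**2 - 2*x*y + x + 2*y + 2 → -2*x*y + 2*x + 2*y + 2
  leading term x*y: subtract (-2*y)·g_1 from -2*x*y + 2*x + 2*y + 2 → 2*x - y + 2
  leading term x: subtract (2)·g_1 from 2*x - y + 2 → -y
  leading term y: subtract (-1)·g_2 from -y → 1
  leading term 1: no divisor's leading term divides it; move 1 to the remainder.
  normal form = 1.
The normal form is nonzero, so p ∉ I. Since p minus its normal form lies in I, I + (p) = I + (r) where r = 1; decide whether this ideal is the whole ring.
Here r = 1 is a nonzero constant, hence a unit: 1 ∈ I + (p), the Gröbner basis of I + (p) is {1}, and the enlarged system has no common solution — adjoining p is inconsistent.

Adjoining -x**2 - 2*x*y + x + 2*y + 2 makes the ideal the whole ring: the system is inconsistent.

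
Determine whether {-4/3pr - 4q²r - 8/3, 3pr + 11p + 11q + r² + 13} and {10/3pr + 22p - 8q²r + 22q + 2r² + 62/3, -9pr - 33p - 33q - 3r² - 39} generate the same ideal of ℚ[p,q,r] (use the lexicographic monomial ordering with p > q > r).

Since reduced Gröbner bases are canonical representatives of ideals under a given ordering, it suffices to compute and compare them.
Buchberger on the first generating set:
f_1 = -4/3pr - 4q²r - 8/3, LT = pr.
f_2 = 3pr + 11p + 11q + r² + 13, LT = pr.

S(f_1,f_2): lcm = pr. S = -11/3p + 3q²r - 11/3q - ⅓r² - 7/3.
  leading term p: no divisor's leading term divides it; move -11/3p to the remainder.
  leading term q²r: no divisor's leading term divides it; move 3q²r to the remainder.
  leading term q: no divisor's leading term divides it; move -11/3q to the remainder.
  leading term r²: no divisor's leading term divides it; move -⅓r² to the remainder.
  leading term 1: no divisor's leading term divides it; move -7/3 to the remainder.
  remainder -11/3p + 3q²r - 11/3q - ⅓r² - 7/3 ≠ 0; add g_3 = -11/3p + 3q²r - 11/3q - ⅓r² - 7/3 to the basis.

S(f_1,g_3): lcm = pr. S = 9/11q²r² + 3q²r - qr - 1/11r³ - 7/11r + 2.
  leading term q²r²: no divisor's leading term divides it; move 9/11q²r² to the remainder.
  leading term q²r: no divisor's leading term divides it; move 3q²r to the remainder.
  leading term qr: no divisor's leading term divides it; move -qr to the remainder.
  leading term r³: no divisor's leading term divides it; move -1/11r³ to the remainder.
  leading term r: no divisor's leading term divides it; move -7/11r to the remainder.
  leading term 1: no divisor's leading term divides it; move 2 to the remainder.
  remainder 9/11q²r² + 3q²r - qr - 1/11r³ - 7/11r + 2 ≠ 0; add g_4 = 9/11q²r² + 3q²r - qr - 1/11r³ - 7/11r + 2 to the basis.

The other S-polynomials (S(f_2,g_3), S(f_1,g_4), S(f_2,g_4), S(g_3,g_4)) all reduce to 0 modulo the current basis, so we have a Gröbner basis.
Inter-reduce: drop elements whose leading term is divisible by another's, tail-reduce, and make monic.
Reduced Gröbner basis: {p - 9/11q²r + q + 1/11r² + 7/11, q²r² + 11/3q²r - 11/9qr - 1/9r³ - 7/9r + 22/9}.

Buchberger on the second generating set:
h_1 = 10/3pr + 22p - 8q²r + 22q + 2r² + 62/3, LT = pr.
h_2 = -9pr - 33p - 33q - 3r² - 39, LT = pr.

S(h_1,h_2): lcm = pr. S = 44/15p - 12/5q²r + 44/15q + 4/15r² + 28/15.
  leading term p: no divisor's leading term divides it; move 44/15p to the remainder.
  leading term q²r: no divisor's leading term divides it; move -12/5q²r to the remainder.
  leading term q: no divisor's leading term divides it; move 44/15q to the remainder.
  leading term r²: no divisor's leading term divides it; move 4/15r² to the remainder.
  leading term 1: no divisor's leading term divides it; move 28/15 to the remainder.
  remainder 44/15p - 12/5q²r + 44/15q + 4/15r² + 28/15 ≠ 0; add k_3 = 44/15p - 12/5q²r + 44/15q + 4/15r² + 28/15 to the basis.

S(h_1,k_3): lcm = pr. S = 33/5p + 9/11q²r² - 12/5q²r - qr + 33/5q - 1/11r³ + ⅗r² - 7/11r + 31/5.
  leading term p: subtract (9/4)·k_3 from 33/5p + 9/11q²r² - 12/5q²r - qr + 33/5q - 1/11r³ + ⅗r² - 7/11r + 31/5 → 9/11q²r² + 3q²r - qr - 1/11r³ - 7/11r + 2
  leading term q²r²: no divisor's leading term divides it; move 9/11q²r² to the remainder.
  leading term q²r: no divisor's leading term divides it; move 3q²r to the remainder.
  leading term qr: no divisor's leading term divides it; move -qr to the remainder.
  leading term r³: no divisor's leading term divides it; move -1/11r³ to the remainder.
  leading term r: no divisor's leading term divides it; move -7/11r to the remainder.
  leading term 1: no divisor's leading term divides it; move 2 to the remainder.
  remainder 9/11q²r² + 3q²r - qr - 1/11r³ - 7/11r + 2 ≠ 0; add k_4 = 9/11q²r² + 3q²r - qr - 1/11r³ - 7/11r + 2 to the basis.

The other S-polynomials (S(h_2,k_3), S(h_1,k_4), S(h_2,k_4), S(k_3,k_4)) all reduce to 0 modulo the current basis, so we have a Gröbner basis.
Inter-reduce: drop elements whose leading term is divisible by another's, tail-reduce, and make monic.
Reduced Gröbner basis: {p - 9/11q²r + q + 1/11r² + 7/11, q²r² + 11/3q²r - 11/9qr - 1/9r³ - 7/9r + 22/9}.

These coincide, so the ideals are equal.

Yes, the ideals are equal.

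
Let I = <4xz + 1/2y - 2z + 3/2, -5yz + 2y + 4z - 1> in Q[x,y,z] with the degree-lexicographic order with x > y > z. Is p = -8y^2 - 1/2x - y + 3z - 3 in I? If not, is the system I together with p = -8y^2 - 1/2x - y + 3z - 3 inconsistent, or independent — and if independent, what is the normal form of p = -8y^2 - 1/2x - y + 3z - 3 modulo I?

-8y^2 - 1/2x - y + 3z - 3 is independent of I; its normal form modulo I is -8y^2 - 1/2x - y + 3z - 3.

First compute the reduced Gröbner basis of I by Buchberger's algorithm.
f_1 = 4xz + 1/2y - 2z + 3/2, LT = xz.
f_2 = -5yz + 2y + 4z - 1, LT = yz.

S(f_1,f_2): lcm = xyz. S = 2/5xy + 4/5xz + 1/8y^2 - 1/2yz - 1/5x + 3/8y.
  leading term xy: no divisor's leading term divides it; move 2/5xy to the remainder.
  leading term xz: subtract (1/5)·f_1 from 4/5xz + 1/8y^2 - 1/2yz - 1/5x + 3/8y → 1/8y^2 - 1/2yz - 1/5x + 11/40y + 2/5z - 3/10
  leading term y^2: no divisor's leading term divides it; move 1/8y^2 to the remainder.
  leading term yz: subtract (1/10)·f_2 from -1/2yz - 1/5x + 11/40y + 2/5z - 3/10 → -1/5x + 3/40y - 1/5
  leading term x: no divisor's leading term divides it; move -1/5x to the remainder.
  leading term y: no divisor's leading term divides it; move 3/40y to the remainder.
  leading term 1: no divisor's leading term divides it; move -1/5 to the remainder.
  remainder 2/5xy + 1/8y^2 - 1/5x + 3/40y - 1/5 ≠ 0; add h_3 = 2/5xy + 1/8y^2 - 1/5x + 3/40y - 1/5 to the basis.

The other S-polynomials (S(f_1,h_3), S(f_2,h_3)) all reduce to 0 modulo the current basis, so we have a Gröbner basis.
Inter-reduce: drop elements whose leading term is divisible by another's, tail-reduce, and make monic.
Reduced Gröbner basis: {xy + 5/16y^2 - 1/2x + 3/16y - 1/2, xz + 1/8y - 1/2z + 3/8, yz - 2/5y - 4/5z + 1/5}.
Label its elements g_1 = xy + 5/16y^2 - 1/2x + 3/16y - 1/2, g_2 = xz + 1/8y - 1/2z + 3/8, g_3 = yz - 2/5y - 4/5z + 1/5.

Reduce p = -8y^2 - 1/2x - y + 3z - 3 modulo G:
  leading term y^2: no divisor's leading term divides it; move -8y^2 to the remainder.
  leading term x: no divisor's leading term divides it; move -1/2x to the remainder.
  leading term y: no divisor's leading term divides it; move -y to the remainder.
  leading term z: no divisor's leading term divides it; move 3z to the remainder.
  leading term 1: no divisor's leading term divides it; move -3 to the remainder.
  normal form = -8y^2 - 1/2x - y + 3z - 3.
The normal form is nonzero, so p ∉ I. Since p minus its normal form lies in I, I + (p) = I + (r) where r = -8y^2 - 1/2x - y + 3z - 3; decide whether this ideal is the whole ring.
Run Buchberger on G together with r (pairs among the g_i already reduce to 0 since G is a Gröbner basis):
g_1 = xy + 5/16y^2 - 1/2x + 3/16y - 1/2, LT = xy.
g_2 = xz + 1/8y - 1/2z + 3/8, LT = xz.
g_3 = yz - 2/5y - 4/5z + 1/5, LT = yz.
r = -8y^2 - 1/2x - y + 3z - 3, LT = y^2.

S(g_1,r): lcm = xy^2. S = 5/16y^3 - 1/16x^2 - 5/8xy + 3/8xz + 3/16y^2 - 3/8x - 1/2y.
  leading term y^3: subtract (-5/128y)·r from 5/16y^3 - 1/16x^2 - 5/8xy + 3/8xz + 3/16y^2 - 3/8x - 1/2y → -1/16x^2 - 165/256xy + 3/8xz + 19/128y^2 + 15/128yz - 3/8x - 79/128y
  leading term x^2: no divisor's leading term divides it; move -1/16x^2 to the remainder.
  leading term xy: subtract (-165/256)·g_1 from -165/256xy + 3/8xz + 19/128y^2 + 15/128yz - 3/8x - 79/128y → 3/8xz + 1433/4096y^2 + 15/128yz - 357/512x - 2033/4096y - 165/512
  leading term xz: subtract (3/8)·g_2 from 3/8xz + 1433/4096y^2 + 15/128yz - 357/512x - 2033/4096y - 165/512 → 1433/4096y^2 + 15/128yz - 357/512x - 2225/4096y + 3/16z - 237/512
  leading term y^2: subtract (-1433/32768)·r from 1433/4096y^2 + 15/128yz - 357/512x - 2225/4096y + 3/16z - 237/512 → 15/128yz - 47129/65536x - 19233/32768y + 10443/32768z - 19467/32768
  leading term yz: subtract (15/128)·g_3 from 15/128yz - 47129/65536x - 19233/32768y + 10443/32768z - 19467/32768 → -47129/65536x - 17697/32768y + 13515/32768z - 20235/32768
  leading term x: no divisor's leading term divides it; move -47129/65536x to the remainder.
  leading term y: no divisor's leading term divides it; move -17697/32768y to the remainder.
  leading term z: no divisor's leading term divides it; move 13515/32768z to the remainder.
  leading term 1: no divisor's leading term divides it; move -20235/32768 to the remainder.
  remainder -1/16x^2 - 47129/65536x - 17697/32768y + 13515/32768z - 20235/32768 ≠ 0; add m_5 = -1/16x^2 - 47129/65536x - 17697/32768y + 13515/32768z - 20235/32768 to the basis.

S(g_3,r): lcm = y^2z. S = -1/16xz - 2/5y^2 - 37/40yz + 3/8z^2 + 1/5y - 3/8z.
  leading term xz: subtract (-1/16)·g_2 from -1/16xz - 2/5y^2 - 37/40yz + 3/8z^2 + 1/5y - 3/8z → -2/5y^2 - 37/40yz + 3/8z^2 + 133/640y - 13/32z + 3/128
  leading term y^2: subtract (1/20)·r from -2/5y^2 - 37/40yz + 3/8z^2 + 133/640y - 13/32z + 3/128 → -37/40yz + 3/8z^2 + 1/40x + 33/128y - 89/160z + 111/640
  leading term yz: subtract (-37/40)·g_3 from -37/40yz + 3/8z^2 + 1/40x + 33/128y - 89/160z + 111/640 → 3/8z^2 + 1/40x - 359/3200y - 1037/800z + 1147/3200
  leading term z^2: no divisor's leading term divides it; move 3/8z^2 to the remainder.
  leading term x: no divisor's leading term divides it; move 1/40x to the remainder.
  leading term y: no divisor's leading term divides it; move -359/3200y to the remainder.
  leading term z: no divisor's leading term divides it; move -1037/800z to the remainder.
  leading term 1: no divisor's leading term divides it; move 1147/3200 to the remainder.
  remainder 3/8z^2 + 1/40x - 359/3200y - 1037/800z + 1147/3200 ≠ 0; add m_6 = 3/8z^2 + 1/40x - 359/3200y - 1037/800z + 1147/3200 to the basis.

The other S-polynomials (S(g_1,g_2), S(g_1,g_3), S(g_2,g_3), S(g_2,r), S(g_1,m_5), S(g_2,m_5), S(g_3,m_5), S(r,m_5), S(g_1,m_6), S(g_2,m_6), S(g_3,m_6), S(r,m_6), S(m_5,m_6)) all reduce to 0 modulo the current basis, so we have a Gröbner basis.
Inter-reduce: drop elements whose leading term is divisible by another's, tail-reduce, and make monic.
Reduced Gröbner basis: {x^2 + 47129/4096x + 17697/2048y - 13515/2048z + 20235/2048, xy - 133/256x + 19/128y + 15/128z - 79/128, xz + 1/8y - 1/2z + 3/8, y^2 + 1/16x + 1/8y - 3/8z + 3/8, yz - 2/5y - 4/5z + 1/5, z^2 + 1/15x - 359/1200y - 1037/300z + 1147/1200}.
The reduced Gröbner basis of I + (p) is {x^2 + 47129/4096x + 17697/2048y - 13515/2048z + 20235/2048, xy - 133/256x + 19/128y + 15/128z - 79/128, xz + 1/8y - 1/2z + 3/8, y^2 + 1/16x + 1/8y - 3/8z + 3/8, yz - 2/5y - 4/5z + 1/5, z^2 + 1/15x - 359/1200y - 1037/300z + 1147/1200} ≠ {1}, a proper ideal, so the enlarged system stays consistent: p is independent of I, with normal form -8y^2 - 1/2x - y + 3z - 3.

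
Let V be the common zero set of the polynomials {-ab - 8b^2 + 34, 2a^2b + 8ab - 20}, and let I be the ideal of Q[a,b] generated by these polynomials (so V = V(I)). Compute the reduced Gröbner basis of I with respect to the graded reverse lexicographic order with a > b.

G = {b^3 - 1/2b^2 + 17/32a - 17/4b + 63/32, a^2 + 63/17a - 40/17b, ab + 8b^2 - 34}

f_1 = -ab - 8b^2 + 34, LT = ab.
f_2 = 2a^2b + 8ab - 20, LT = a^2b.

S(f_1,f_2): lcm = a^2b. S = 8ab^2 - 4ab - 34a + 10.
  leading term ab^2: subtract (-8b)·f_1 from 8ab^2 - 4ab - 34a + 10 → -64b^3 - 4ab - 34a + 272b + 10
  leading term b^3: no divisor's leading term divides it; move -64b^3 to the remainder.
  leading term ab: subtract (4)·f_1 from -4ab - 34a + 272b + 10 → 32b^2 - 34a + 272b - 126
  leading term b^2: no divisor's leading term divides it; move 32b^2 to the remainder.
  leading term a: no divisor's leading term divides it; move -34a to the remainder.
  leading term b: no divisor's leading term divides it; move 272b to the remainder.
  leading term 1: no divisor's leading term divides it; move -126 to the remainder.
  remainder -64b^3 + 32b^2 - 34a + 272b - 126 ≠ 0; add g_3 = -64b^3 + 32b^2 - 34a + 272b - 126 to the basis.

S(f_1,g_3): lcm = ab^3. S = 8b^4 + 1/2ab^2 - 17/32a^2 + 17/4ab - 34b^2 - 63/32a.
  leading term b^4: subtract (-1/8b)·g_3 from 8b^4 + 1/2ab^2 - 17/32a^2 + 17/4ab - 34b^2 - 63/32a → 1/2ab^2 + 4b^3 - 17/32a^2 - 63/32a - 63/4b
  leading term ab^2: subtract (-1/2b)·f_1 from 1/2ab^2 + 4b^3 - 17/32a^2 - 63/32a - 63/4b → -17/32a^2 - 63/32a + 5/4b
  leading term a^2: no divisor's leading term divides it; move -17/32a^2 to the remainder.
  leading term a: no divisor's leading term divides it; move -63/32a to the remainder.
  leading term b: no divisor's leading term divides it; move 5/4b to the remainder.
  remainder -17/32a^2 - 63/32a + 5/4b ≠ 0; add g_4 = -17/32a^2 - 63/32a + 5/4b to the basis.

The other S-polynomials (S(f_2,g_3), S(f_1,g_4), S(f_2,g_4), S(g_3,g_4)) all reduce to 0 modulo the current basis, so we have a Gröbner basis.
Inter-reduce: drop elements whose leading term is divisible by another's, tail-reduce, and make monic.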